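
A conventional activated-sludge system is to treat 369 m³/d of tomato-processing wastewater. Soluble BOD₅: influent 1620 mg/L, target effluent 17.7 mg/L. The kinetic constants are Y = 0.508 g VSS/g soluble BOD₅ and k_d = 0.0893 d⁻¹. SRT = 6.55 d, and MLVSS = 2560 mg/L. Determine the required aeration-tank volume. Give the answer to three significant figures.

Steady-state biomass mass balance: V·X·(1 + k_d·θ_c) = Y·Q·(S₀ − S)·θ_c, so V = 0.508 × 369 × (1620 − 17.7) × 6.55 / [2560 × (1 + 0.0893 × 6.55)] = 1.97×10^6 / 4057 = 484.9 m³.

V ≈ 485 m³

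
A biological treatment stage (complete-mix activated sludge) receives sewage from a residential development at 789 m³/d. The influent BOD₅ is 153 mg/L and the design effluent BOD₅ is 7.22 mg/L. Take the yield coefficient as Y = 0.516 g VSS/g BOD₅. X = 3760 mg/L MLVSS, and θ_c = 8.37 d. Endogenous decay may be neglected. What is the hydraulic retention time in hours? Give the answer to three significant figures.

Biomass mass balance (decay neglected): V·X = Y·Q·(S₀ − S)·θ_c, so V = 0.516 × 789 × (153 − 7.22) × 8.37 / 3760 = 132.1 m³.
Hydraulic retention time τ = V/Q = 132.1 / 789 = 0.1675 d = 4.019 h.

τ ≈ 4.02 h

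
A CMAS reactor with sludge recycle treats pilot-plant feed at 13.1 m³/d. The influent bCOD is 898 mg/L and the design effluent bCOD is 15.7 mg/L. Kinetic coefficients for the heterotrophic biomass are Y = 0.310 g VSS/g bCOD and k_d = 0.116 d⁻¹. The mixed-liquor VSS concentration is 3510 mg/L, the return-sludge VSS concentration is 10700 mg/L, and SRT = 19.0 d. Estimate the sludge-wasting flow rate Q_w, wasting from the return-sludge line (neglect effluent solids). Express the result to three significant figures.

From the SRT design equation V = Y Q (S₀−S) θ_c / [X (1 + k_d θ_c)] = 0.310 × 13.1 × (898 − 15.7) × 19.0 / [3510 × (1 + 0.116 × 19.0)] = 6.81×10^4 / 11246 = 6.053 m³.
Wasting from the return line (neglecting effluent solids): Q_w = V·X / (θ_c·X_r) = 6.053 × 3510 / (19.0 × 10700) = 0.1045 m³/d.

Q_w ≈ 0.105 m³/d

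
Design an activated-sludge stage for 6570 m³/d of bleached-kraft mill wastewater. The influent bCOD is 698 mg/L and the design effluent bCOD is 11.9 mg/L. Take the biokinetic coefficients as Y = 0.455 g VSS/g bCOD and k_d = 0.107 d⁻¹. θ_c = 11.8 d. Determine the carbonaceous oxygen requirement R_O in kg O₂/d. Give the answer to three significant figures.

Observed yield with endogenous decay: Y_obs = Y / (1 + k_d·θ_c) = 0.455 / (1 + 0.107 × 11.8) = 0.455 / 2.263 = 0.2011 g VSS/g bCOD.
ΔS = 698 − 11.9 = 686.1 mg/L, so the substrate removal rate is 6570 × 686.1/1000 = 4508 kg bCOD/d.
Net sludge production P_X = 0.2011 × 4508 = 906.5 kg VSS/d.
R_O = Q·ΔS − 1.42 P_X = 4508 − 1287 = 3220 kg O₂/d.

R_O ≈ 3220 kg O₂/d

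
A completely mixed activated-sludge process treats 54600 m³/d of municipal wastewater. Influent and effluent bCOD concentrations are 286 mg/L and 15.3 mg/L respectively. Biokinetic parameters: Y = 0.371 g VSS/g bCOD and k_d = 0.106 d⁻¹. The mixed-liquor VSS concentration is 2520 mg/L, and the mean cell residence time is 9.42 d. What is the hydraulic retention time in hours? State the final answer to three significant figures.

τ ≈ 4.51 h

Steady-state biomass mass balance: V·X·(1 + k_d·θ_c) = Y·Q·(S₀ − S)·θ_c, so V = 0.371 × 54600 × (286 − 15.3) × 9.42 / [2520 × (1 + 0.106 × 9.42)] = 5.17×10^7 / 5036 = 10256 m³.
HRT = V/Q = 10256 m³ / 54600 m³·d⁻¹ = 0.1878 d × 24 = 4.508 h.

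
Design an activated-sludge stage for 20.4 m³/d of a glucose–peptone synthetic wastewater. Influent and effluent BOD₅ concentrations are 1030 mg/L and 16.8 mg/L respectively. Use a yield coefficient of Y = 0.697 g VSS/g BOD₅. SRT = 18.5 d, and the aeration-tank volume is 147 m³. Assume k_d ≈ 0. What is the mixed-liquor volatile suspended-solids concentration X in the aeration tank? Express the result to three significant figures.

From V·X = Y·Q·(S₀ − S)·θ_c (decay neglected): X = 0.697 × 20.4 × (1030 − 16.8) × 18.5 / 147 = 1813 mg/L.

X ≈ 1810 mg/L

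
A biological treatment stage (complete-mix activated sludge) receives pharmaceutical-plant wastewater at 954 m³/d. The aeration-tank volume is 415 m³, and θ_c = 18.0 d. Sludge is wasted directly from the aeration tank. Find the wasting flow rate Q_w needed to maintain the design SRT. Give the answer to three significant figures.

Q_w ≈ 23.1 m³/d

For wasting at MLVSS concentration, Q_w = V/θ_c = 415.0/18.0 = 23.06 m³/d.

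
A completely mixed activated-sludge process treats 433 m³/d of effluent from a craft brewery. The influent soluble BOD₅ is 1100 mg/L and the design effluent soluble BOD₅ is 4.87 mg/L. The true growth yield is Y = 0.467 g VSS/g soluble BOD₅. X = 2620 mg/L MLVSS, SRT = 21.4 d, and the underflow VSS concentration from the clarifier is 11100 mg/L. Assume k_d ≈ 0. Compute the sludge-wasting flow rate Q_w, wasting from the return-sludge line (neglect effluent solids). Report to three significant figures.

Q_w ≈ 20.0 m³/d

Biomass mass balance (decay neglected): V·X = Y·Q·(S₀ − S)·θ_c, so V = 0.467 × 433 × (1100 − 4.87) × 21.4 / 2620 = 1809 m³.
θ_c = V·X/(Q_w·X_r) when wasting from the recycle, so Q_w = V·X/(θ_c·X_r) = 1809 × 2620 / (21.4 × 11100) = 19.95 m³/d.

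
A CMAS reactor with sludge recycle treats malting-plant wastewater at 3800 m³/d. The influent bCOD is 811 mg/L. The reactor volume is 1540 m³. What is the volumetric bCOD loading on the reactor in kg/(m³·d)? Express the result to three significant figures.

L_v ≈ 2.00 kg bCOD/(m³·d)

Volumetric loading L_v = Q·S₀ / V = 3800 × 811 g/m³ / 1540 m³ = 2001 g/(m³·d) = 2.001 kg bCOD/(m³·d).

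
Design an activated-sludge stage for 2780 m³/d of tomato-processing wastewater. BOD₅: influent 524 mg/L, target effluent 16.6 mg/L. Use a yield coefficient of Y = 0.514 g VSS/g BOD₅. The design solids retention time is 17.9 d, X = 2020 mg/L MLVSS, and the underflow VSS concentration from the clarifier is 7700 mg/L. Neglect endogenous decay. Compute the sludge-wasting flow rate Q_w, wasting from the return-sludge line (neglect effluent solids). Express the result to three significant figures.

Biomass mass balance (decay neglected): V·X = Y·Q·(S₀ − S)·θ_c, so V = 0.514 × 2780 × (524 − 16.6) × 17.9 / 2020 = 6425 m³.
θ_c = V·X/(Q_w·X_r) when wasting from the recycle, so Q_w = V·X/(θ_c·X_r) = 6425 × 2020 / (17.9 × 7700) = 94.16 m³/d.

Q_w ≈ 94.2 m³/d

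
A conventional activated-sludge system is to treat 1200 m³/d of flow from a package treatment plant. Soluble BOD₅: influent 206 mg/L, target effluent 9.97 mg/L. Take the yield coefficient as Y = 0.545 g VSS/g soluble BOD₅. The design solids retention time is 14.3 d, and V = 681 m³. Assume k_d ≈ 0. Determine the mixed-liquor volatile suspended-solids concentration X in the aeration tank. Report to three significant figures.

From V·X = Y·Q·(S₀ − S)·θ_c (decay neglected): X = 0.545 × 1200 × (206 − 9.97) × 14.3 / 681 = 2692 mg/L.

X ≈ 2690 mg/L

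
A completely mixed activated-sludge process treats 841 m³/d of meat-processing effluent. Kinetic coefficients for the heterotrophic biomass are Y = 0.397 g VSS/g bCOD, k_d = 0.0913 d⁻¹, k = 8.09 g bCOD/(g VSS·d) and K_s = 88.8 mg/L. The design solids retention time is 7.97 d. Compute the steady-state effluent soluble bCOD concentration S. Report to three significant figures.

S ≈ 6.43 mg/L

From the Monod/SRT balance for a CMAS, S = K_s·(1+k_d θ_c)/[θ_c·(Y k − k_d) − 1] = 88.8 × (1 + 0.0913 × 7.97) / [7.97 × (0.397 × 8.09 − 0.0913) − 1] = 153.4 / 23.87 = 6.427 mg/L.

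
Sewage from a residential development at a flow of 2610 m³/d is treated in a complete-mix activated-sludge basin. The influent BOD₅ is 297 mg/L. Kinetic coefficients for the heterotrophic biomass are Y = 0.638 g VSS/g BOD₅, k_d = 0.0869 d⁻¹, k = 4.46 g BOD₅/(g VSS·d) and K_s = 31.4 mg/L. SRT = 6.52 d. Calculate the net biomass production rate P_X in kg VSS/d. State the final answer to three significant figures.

P_X ≈ 313 kg VSS/d

Effluent substrate depends only on kinetics and SRT: S = K_s(1 + k_d θ_c) / [θ_c(Yk − k_d) − 1] = 31.4 × (1 + 0.0869 × 6.52) / [6.52 × (0.638 × 4.46 − 0.0869) − 1] = 49.19 / 16.99 = 2.896 mg/L.
Observed yield with endogenous decay: Y_obs = Y / (1 + k_d·θ_c) = 0.638 / (1 + 0.0869 × 6.52) = 0.638 / 1.567 = 0.4073 g VSS/g BOD₅.
Substrate removed = Q·(S₀ − S) = 2610 m³/d × (297 − 2.90) g/m³ = 7.68×10^5 g/d = 767.6 kg/d.
P_X = Y_obs · Q(S₀ − S) = 0.4073 × 767.6 = 312.6 kg VSS/d.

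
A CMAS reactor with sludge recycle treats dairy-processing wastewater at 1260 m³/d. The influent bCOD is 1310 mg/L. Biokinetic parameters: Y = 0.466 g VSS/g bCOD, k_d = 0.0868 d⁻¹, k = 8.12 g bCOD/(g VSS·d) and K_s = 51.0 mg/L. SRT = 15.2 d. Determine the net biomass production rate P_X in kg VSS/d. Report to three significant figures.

Effluent substrate depends only on kinetics and SRT: S = K_s(1 + k_d θ_c) / [θ_c(Yk − k_d) − 1] = 51.0 × (1 + 0.0868 × 15.2) / [15.2 × (0.466 × 8.12 − 0.0868) − 1] = 118.3 / 55.20 = 2.143 mg/L.
Y_obs = Y / (1 + k_d θ_c) = 0.466 / (1 + 0.0868 × 15.2) = 0.466 / 2.319 = 0.2009.
ΔS = 1310 − 2.14 = 1308 mg/L, so the substrate removal rate is 1260 × 1308/1000 = 1648 kg bCOD/d.
Biomass produced: P_X = Y_obs·Q·ΔS = 0.2009 × 1648 ≈ 331.1 kg VSS/d.

P_X ≈ 331 kg VSS/d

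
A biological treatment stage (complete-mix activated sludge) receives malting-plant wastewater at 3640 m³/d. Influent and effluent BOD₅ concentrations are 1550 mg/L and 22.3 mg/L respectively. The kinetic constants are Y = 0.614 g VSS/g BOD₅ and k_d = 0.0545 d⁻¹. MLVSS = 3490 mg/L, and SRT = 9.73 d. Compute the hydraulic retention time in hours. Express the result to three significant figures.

Rearranging the biomass balance for a CMAS with decay, V = Y·Q·ΔS·θ_c / [X·(1+k_d θ_c)] = 0.614 × 3640 × (1550 − 22.3) × 9.73 / [3490 × (1 + 0.0545 × 9.73)] = 3.32×10^7 / 5341 = 6220 m³.
τ = V/Q = 6220/3640 = 1.709 d, or 41.01 h.

τ ≈ 41.0 h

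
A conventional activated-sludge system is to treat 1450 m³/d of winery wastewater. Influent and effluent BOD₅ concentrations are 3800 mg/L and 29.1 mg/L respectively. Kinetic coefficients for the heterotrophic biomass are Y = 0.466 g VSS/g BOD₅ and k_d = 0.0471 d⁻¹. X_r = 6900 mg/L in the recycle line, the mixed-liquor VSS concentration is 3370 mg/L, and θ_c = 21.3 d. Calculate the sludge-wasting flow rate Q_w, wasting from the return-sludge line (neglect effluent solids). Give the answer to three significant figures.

Steady-state biomass mass balance: V·X·(1 + k_d·θ_c) = Y·Q·(S₀ − S)·θ_c, so V = 0.466 × 1450 × (3800 − 29.1) × 21.3 / [3370 × (1 + 0.0471 × 21.3)] = 5.43×10^7 / 6751 = 8039 m³.
Wasting from the return line (neglecting effluent solids): Q_w = V·X / (θ_c·X_r) = 8039 × 3370 / (21.3 × 6900) = 184.3 m³/d.

Q_w ≈ 184 m³/d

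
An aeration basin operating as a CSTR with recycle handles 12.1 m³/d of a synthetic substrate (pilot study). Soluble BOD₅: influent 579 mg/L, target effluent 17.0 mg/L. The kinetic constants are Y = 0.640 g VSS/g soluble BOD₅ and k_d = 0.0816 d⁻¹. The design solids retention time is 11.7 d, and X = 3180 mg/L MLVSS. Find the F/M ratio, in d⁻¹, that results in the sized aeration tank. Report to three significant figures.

From the SRT design equation V = Y Q (S₀−S) θ_c / [X (1 + k_d θ_c)] = 0.640 × 12.1 × (579 − 17.0) × 11.7 / [3180 × (1 + 0.0816 × 11.7)] = 5.09×10^4 / 6216 = 8.192 m³.
Food-to-microorganism ratio F/M = Q S₀ / (V X) = 12.1 × 579 / (8.192 × 3180) = 0.2689 d⁻¹.

F/M ≈ 0.269 d⁻¹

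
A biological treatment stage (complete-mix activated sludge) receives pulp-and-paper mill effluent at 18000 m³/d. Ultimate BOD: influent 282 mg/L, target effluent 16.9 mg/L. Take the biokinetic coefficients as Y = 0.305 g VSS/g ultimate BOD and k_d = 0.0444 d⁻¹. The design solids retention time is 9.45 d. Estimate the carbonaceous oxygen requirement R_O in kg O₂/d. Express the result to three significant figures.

R_O ≈ 3320 kg O₂/d

Y_obs = Y / (1 + k_d θ_c) = 0.305 / (1 + 0.0444 × 9.45) = 0.305 / 1.420 = 0.2149.
Q·(S₀ − S) = 18000 × (282 − 16.9) × 10⁻³ = 4772 kg/d removed.
Biomass synthesised: P_X = Y_obs × 4772 = 1025 kg VSS/d.
R_O = Q·ΔS − 1.42 P_X = 4772 − 1456 = 3316 kg O₂/d.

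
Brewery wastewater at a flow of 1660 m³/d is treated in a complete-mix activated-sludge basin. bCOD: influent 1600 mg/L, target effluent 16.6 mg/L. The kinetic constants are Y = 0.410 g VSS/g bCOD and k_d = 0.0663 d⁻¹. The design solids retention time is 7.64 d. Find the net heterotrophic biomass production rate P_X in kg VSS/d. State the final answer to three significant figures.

Y_obs = Y / (1 + k_d θ_c) = 0.410 / (1 + 0.0663 × 7.64) = 0.410 / 1.507 = 0.2721.
Substrate removed = Q·(S₀ − S) = 1660 m³/d × (1600 − 16.6) g/m³ = 2.63×10^6 g/d = 2628 kg/d.
Biomass produced: P_X = Y_obs·Q·ΔS = 0.2721 × 2628 ≈ 715.3 kg VSS/d.

P_X ≈ 715 kg VSS/d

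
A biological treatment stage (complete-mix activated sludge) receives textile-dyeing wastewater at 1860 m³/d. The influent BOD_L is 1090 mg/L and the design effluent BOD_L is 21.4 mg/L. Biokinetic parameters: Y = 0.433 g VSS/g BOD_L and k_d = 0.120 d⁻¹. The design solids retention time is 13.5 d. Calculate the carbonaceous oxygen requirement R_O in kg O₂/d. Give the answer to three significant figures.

The observed yield is Y_obs = Y/(1 + k_d·θ_c) = 0.433 / (1 + 0.120 × 13.5) = 0.433 / 2.620 = 0.1653 g VSS per g BOD_L removed.
Mass of BOD_L removed per day: Q(S₀ − S) = 1860 × 1069 g/m³ = 1988 kg/d.
Biomass synthesised: P_X = Y_obs × 1988 = 328.5 kg VSS/d.
R_O = Q·ΔS − 1.42 P_X = 1988 − 466.4 = 1521 kg O₂/d.

R_O ≈ 1520 kg O₂/d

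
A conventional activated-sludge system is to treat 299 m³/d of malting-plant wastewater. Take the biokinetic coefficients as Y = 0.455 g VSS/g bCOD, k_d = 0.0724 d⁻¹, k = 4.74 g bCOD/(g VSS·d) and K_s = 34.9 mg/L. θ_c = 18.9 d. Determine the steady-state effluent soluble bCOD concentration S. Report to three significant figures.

S ≈ 2.15 mg/L

Effluent substrate depends only on kinetics and SRT: S = K_s(1 + k_d θ_c) / [θ_c(Yk − k_d) − 1] = 34.9 × (1 + 0.0724 × 18.9) / [18.9 × (0.455 × 4.74 − 0.0724) − 1] = 82.66 / 38.39 = 2.153 mg/L.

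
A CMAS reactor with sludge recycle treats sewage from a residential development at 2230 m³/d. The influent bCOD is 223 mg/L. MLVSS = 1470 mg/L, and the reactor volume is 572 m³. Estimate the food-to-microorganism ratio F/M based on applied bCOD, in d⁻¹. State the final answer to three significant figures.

F/M ≈ 0.591 d⁻¹

F/M = Q·S₀ / (V·X) = 2230 × 223 / (572.0 × 1470) = 0.5914 g bCOD·(g VSS·d)⁻¹.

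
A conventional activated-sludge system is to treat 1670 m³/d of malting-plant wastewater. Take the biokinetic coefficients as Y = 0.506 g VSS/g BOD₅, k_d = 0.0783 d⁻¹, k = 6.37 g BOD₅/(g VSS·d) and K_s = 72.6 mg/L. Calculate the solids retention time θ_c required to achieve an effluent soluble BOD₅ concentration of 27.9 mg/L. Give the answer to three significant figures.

θ_c ≈ 1.22 d

Specific growth rate at S = 27.9 mg/L: μ = YkS/(K_s+S) = 0.506·6.37·27.9/(72.6+27.9) = 0.8948 d⁻¹.
θ_c = 1/(μ − k_d) = 1/(0.8948 − 0.0783) = 1/0.8165 = 1.225 d.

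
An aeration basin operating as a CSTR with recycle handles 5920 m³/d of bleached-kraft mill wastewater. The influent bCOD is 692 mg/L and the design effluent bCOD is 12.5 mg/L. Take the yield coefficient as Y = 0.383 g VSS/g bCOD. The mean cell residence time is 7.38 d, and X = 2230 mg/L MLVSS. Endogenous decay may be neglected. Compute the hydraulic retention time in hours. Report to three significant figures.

τ ≈ 20.7 h

With k_d = 0 the design equation reduces to V = Y Q (S₀−S) θ_c / X = 0.383 × 5920 × (692 − 12.5) × 7.38 / 2230 = 5099 m³.
Hydraulic retention time τ = V/Q = 5099 / 5920 = 0.8613 d = 20.67 h.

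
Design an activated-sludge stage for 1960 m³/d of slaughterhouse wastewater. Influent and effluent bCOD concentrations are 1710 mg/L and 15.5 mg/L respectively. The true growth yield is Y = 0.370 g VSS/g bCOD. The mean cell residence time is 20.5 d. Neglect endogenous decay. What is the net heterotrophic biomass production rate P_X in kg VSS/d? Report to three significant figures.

P_X ≈ 1230 kg VSS/d

No decay correction is needed, so Y_obs = Y = 0.370.
Q·(S₀ − S) = 1960 × (1710 − 15.5) × 10⁻³ = 3321 kg/d removed.
So the net sludge growth is P_X = 0.3700 × 3321 = 1229 kg VSS/d.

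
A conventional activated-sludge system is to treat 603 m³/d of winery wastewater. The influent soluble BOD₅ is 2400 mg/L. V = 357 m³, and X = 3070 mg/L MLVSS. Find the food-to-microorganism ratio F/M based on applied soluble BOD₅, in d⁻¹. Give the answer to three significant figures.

F/M = applied load / biomass = Q·S₀/(V·X) = 603 × 2400 / (357.0 × 3070) = 1.320 d⁻¹.

F/M ≈ 1.32 d⁻¹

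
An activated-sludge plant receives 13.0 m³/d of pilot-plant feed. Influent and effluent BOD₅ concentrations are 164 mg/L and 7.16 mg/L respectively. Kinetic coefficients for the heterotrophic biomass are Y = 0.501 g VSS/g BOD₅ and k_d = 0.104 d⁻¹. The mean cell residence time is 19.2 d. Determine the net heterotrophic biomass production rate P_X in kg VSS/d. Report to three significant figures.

Correct the yield for decay: Y_obs = Y/(1 + k_d θ_c) = 0.501 / (1 + 0.104 × 19.2) = 0.501 / 2.997 = 0.1672.
Q·(S₀ − S) = 13.0 × (164 − 7.16) × 10⁻³ = 2.039 kg/d removed.
Net biomass production P_X = Y_obs × Q·(S₀ − S) = 0.1672 × 2.039 = 0.3409 kg VSS/d.

P_X ≈ 0.341 kg VSS/d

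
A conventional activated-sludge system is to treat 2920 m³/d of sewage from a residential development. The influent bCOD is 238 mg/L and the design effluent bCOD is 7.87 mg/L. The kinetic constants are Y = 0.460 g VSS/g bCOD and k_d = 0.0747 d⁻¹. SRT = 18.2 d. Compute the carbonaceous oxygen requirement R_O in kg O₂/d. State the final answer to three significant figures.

R_O ≈ 486 kg O₂/d

Correct the yield for decay: Y_obs = Y/(1 + k_d θ_c) = 0.460 / (1 + 0.0747 × 18.2) = 0.460 / 2.360 = 0.1950.
Substrate removed = Q·(S₀ − S) = 2920 m³/d × (238 − 7.87) g/m³ = 6.72×10^5 g/d = 672.0 kg/d.
Biomass synthesised: P_X = Y_obs × 672.0 = 131.0 kg VSS/d.
R_O = Q·ΔS − 1.42 P_X = 672.0 − 186.0 = 486.0 kg O₂/d.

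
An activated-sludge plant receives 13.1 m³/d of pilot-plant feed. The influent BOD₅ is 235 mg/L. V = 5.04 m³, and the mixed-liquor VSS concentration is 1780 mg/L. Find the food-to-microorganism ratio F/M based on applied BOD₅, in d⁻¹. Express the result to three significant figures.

F/M ≈ 0.343 d⁻¹

Food-to-microorganism ratio F/M = Q S₀ / (V X) = 13.1 × 235 / (5.040 × 1780) = 0.3432 d⁻¹.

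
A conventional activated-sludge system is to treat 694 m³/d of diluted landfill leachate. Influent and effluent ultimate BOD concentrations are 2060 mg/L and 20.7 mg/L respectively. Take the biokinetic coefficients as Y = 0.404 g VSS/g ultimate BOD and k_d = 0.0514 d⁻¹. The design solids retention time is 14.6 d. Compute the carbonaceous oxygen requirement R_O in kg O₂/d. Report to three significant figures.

R_O ≈ 951 kg O₂/d

Y_obs = Y / (1 + k_d θ_c) = 0.404 / (1 + 0.0514 × 14.6) = 0.404 / 1.750 = 0.2308.
Mass of ultimate BOD removed per day: Q(S₀ − S) = 694 × 2039 g/m³ = 1415 kg/d.
P_X = Y_obs·Q·(S₀ − S) = 0.2308 × 1415 = 326.6 kg VSS/d.
R_O = Q·ΔS − 1.42 P_X = 1415 − 463.8 = 951.4 kg O₂/d.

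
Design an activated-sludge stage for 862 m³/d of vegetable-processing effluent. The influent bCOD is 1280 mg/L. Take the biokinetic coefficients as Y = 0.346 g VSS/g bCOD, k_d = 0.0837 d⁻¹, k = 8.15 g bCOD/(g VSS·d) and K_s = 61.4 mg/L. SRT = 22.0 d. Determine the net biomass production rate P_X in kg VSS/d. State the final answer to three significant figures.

P_X ≈ 134 kg VSS/d

Effluent substrate depends only on kinetics and SRT: S = K_s(1 + k_d θ_c) / [θ_c(Yk − k_d) − 1] = 61.4 × (1 + 0.0837 × 22.0) / [22.0 × (0.346 × 8.15 − 0.0837) − 1] = 174.5 / 59.20 = 2.947 mg/L.
The observed yield is Y_obs = Y/(1 + k_d·θ_c) = 0.346 / (1 + 0.0837 × 22.0) = 0.346 / 2.841 = 0.1218 g VSS per g bCOD removed.
Mass of bCOD removed per day: Q(S₀ − S) = 862 × 1277 g/m³ = 1101 kg/d.
P_X = Y_obs · Q(S₀ − S) = 0.1218 × 1101 = 134.0 kg VSS/d.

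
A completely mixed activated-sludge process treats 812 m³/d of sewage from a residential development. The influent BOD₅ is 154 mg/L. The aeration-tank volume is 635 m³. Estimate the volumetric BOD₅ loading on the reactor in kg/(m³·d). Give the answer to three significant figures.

L_v ≈ 0.197 kg BOD₅/(m³·d)

Volumetric loading L_v = Q·S₀ / V = 812 × 154 g/m³ / 635.0 m³ = 196.9 g/(m³·d) = 0.1969 kg BOD₅/(m³·d).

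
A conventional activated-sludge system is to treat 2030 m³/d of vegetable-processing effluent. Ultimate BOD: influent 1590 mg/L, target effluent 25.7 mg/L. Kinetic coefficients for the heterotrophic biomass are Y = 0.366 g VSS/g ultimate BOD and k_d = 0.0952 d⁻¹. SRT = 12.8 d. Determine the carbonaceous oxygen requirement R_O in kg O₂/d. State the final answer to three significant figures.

R_O ≈ 2430 kg O₂/d

Correct the yield for decay: Y_obs = Y/(1 + k_d θ_c) = 0.366 / (1 + 0.0952 × 12.8) = 0.366 / 2.219 = 0.1650.
Mass of ultimate BOD removed per day: Q(S₀ − S) = 2030 × 1564 g/m³ = 3176 kg/d.
P_X = Y_obs·Q·(S₀ − S) = 0.1650 × 3176 = 523.9 kg VSS/d.
R_O = Q·(S₀ − S) − 1.42·P_X = 3176 − 1.42 × 523.9 = 2432 kg O₂/d.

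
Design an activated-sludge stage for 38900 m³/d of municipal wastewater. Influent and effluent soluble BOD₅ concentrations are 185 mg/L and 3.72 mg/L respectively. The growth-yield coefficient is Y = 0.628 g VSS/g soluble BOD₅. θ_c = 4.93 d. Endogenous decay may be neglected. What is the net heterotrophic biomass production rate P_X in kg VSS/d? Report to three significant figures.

P_X ≈ 4430 kg VSS/d

Since k_d ≈ 0, Y_obs = Y = 0.628 g VSS/g soluble BOD₅.
ΔS = 185 − 3.72 = 181.3 mg/L, so the substrate removal rate is 38900 × 181.3/1000 = 7052 kg soluble BOD₅/d.
So the net sludge growth is P_X = 0.6280 × 7052 = 4429 kg VSS/d.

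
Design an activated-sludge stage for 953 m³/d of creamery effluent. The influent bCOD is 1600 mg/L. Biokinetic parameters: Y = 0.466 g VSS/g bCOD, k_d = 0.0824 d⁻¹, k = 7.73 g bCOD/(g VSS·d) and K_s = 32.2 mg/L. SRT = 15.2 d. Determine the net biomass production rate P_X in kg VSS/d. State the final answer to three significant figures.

Effluent substrate depends only on kinetics and SRT: S = K_s(1 + k_d θ_c) / [θ_c(Yk − k_d) − 1] = 32.2 × (1 + 0.0824 × 15.2) / [15.2 × (0.466 × 7.73 − 0.0824) − 1] = 72.53 / 52.50 = 1.382 mg/L.
Correct the yield for decay: Y_obs = Y/(1 + k_d θ_c) = 0.466 / (1 + 0.0824 × 15.2) = 0.466 / 2.252 = 0.2069.
Mass of bCOD removed per day: Q(S₀ − S) = 953 × 1599 g/m³ = 1523 kg/d.
P_X = Y_obs · Q(S₀ − S) = 0.2069 × 1523 = 315.2 kg VSS/d.

P_X ≈ 315 kg VSS/d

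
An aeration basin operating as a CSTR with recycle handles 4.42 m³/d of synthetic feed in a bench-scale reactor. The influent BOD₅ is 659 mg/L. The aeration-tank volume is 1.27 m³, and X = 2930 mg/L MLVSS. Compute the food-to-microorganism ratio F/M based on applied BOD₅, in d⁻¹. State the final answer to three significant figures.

F/M ≈ 0.783 d⁻¹

Food-to-microorganism ratio F/M = Q S₀ / (V X) = 4.42 × 659 / (1.270 × 2930) = 0.7828 d⁻¹.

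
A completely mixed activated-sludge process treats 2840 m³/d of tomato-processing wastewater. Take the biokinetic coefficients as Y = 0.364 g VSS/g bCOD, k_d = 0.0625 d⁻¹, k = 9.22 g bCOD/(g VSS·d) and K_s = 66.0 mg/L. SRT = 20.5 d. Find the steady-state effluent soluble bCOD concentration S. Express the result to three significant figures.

Effluent substrate depends only on kinetics and SRT: S = K_s(1 + k_d θ_c) / [θ_c(Yk − k_d) − 1] = 66.0 × (1 + 0.0625 × 20.5) / [20.5 × (0.364 × 9.22 − 0.0625) − 1] = 150.6 / 66.52 = 2.263 mg/L.

S ≈ 2.26 mg/L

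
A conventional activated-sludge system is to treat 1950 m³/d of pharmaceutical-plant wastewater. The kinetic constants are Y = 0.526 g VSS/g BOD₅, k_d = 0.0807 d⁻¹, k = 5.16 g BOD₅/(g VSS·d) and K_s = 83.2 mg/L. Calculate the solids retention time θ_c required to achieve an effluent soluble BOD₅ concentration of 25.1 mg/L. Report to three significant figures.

From 1/θ_c = Y·k·S/(K_s + S) − k_d: Y·k·S/(K_s+S) = 0.526 × 5.16 × 25.1 / (83.2 + 25.1) = 0.6290 d⁻¹.
θ_c = 1/(μ − k_d) = 1/(0.6290 − 0.0807) = 1/0.5483 = 1.824 d.

θ_c ≈ 1.82 d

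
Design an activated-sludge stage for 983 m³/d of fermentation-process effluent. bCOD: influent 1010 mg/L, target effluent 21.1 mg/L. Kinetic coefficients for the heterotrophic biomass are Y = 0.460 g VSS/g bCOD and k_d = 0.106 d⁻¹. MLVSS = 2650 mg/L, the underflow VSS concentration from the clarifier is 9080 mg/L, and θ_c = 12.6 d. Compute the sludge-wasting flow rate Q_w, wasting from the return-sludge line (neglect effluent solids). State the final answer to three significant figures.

Steady-state biomass mass balance: V·X·(1 + k_d·θ_c) = Y·Q·(S₀ − S)·θ_c, so V = 0.460 × 983 × (1010 − 21.1) × 12.6 / [2650 × (1 + 0.106 × 12.6)] = 5.63×10^6 / 6189 = 910.3 m³.
Q_w = (V·X)/(θ_c X_r) = 910.3 × 2650 / (12.6 × 9080) = 21.09 m³/d.

Q_w ≈ 21.1 m³/d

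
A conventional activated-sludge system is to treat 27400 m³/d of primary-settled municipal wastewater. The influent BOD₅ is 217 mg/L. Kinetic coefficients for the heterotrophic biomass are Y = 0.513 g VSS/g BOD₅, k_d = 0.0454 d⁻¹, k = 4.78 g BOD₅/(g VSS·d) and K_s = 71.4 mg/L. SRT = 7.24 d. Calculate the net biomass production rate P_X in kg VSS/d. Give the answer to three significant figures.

P_X ≈ 2230 kg VSS/d

For a completely mixed reactor with recycle the Lawrence–McCarty relation gives S = K_s·(1 + k_d·θ_c) / [θ_c·(Y·k − k_d) − 1] = 71.4 × (1 + 0.0454 × 7.24) / [7.24 × (0.513 × 4.78 − 0.0454) − 1] = 94.87 / 16.42 = 5.776 mg/L.
Observed yield with endogenous decay: Y_obs = Y / (1 + k_d·θ_c) = 0.513 / (1 + 0.0454 × 7.24) = 0.513 / 1.329 = 0.3861 g VSS/g BOD₅.
Q·(S₀ − S) = 27400 × (217 − 5.78) × 10⁻³ = 5787 kg/d removed.
Net biomass production P_X = Y_obs × Q·(S₀ − S) = 0.3861 × 5787 = 2234 kg VSS/d.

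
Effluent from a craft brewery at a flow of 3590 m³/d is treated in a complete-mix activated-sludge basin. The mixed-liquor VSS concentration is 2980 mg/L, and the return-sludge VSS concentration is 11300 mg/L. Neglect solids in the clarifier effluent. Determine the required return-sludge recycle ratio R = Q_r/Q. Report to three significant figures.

Solids balance on the clarifier gives (1+R)X = R·X_r, so R = X/(X_r − X) = 2980 / (11300 − 2980) = 0.3582.

R ≈ 0.358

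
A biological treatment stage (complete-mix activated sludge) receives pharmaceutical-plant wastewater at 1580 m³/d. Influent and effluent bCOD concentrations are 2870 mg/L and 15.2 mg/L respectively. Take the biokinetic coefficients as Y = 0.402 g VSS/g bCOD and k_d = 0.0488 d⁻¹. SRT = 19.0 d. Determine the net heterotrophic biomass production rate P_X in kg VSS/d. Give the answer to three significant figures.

P_X ≈ 941 kg VSS/d

The observed yield is Y_obs = Y/(1 + k_d·θ_c) = 0.402 / (1 + 0.0488 × 19.0) = 0.402 / 1.927 = 0.2086 g VSS per g bCOD removed.
ΔS = 2870 − 15.2 = 2855 mg/L, so the substrate removal rate is 1580 × 2855/1000 = 4511 kg bCOD/d.
P_X = Y_obs · Q(S₀ − S) = 0.2086 × 4511 = 940.9 kg VSS/d.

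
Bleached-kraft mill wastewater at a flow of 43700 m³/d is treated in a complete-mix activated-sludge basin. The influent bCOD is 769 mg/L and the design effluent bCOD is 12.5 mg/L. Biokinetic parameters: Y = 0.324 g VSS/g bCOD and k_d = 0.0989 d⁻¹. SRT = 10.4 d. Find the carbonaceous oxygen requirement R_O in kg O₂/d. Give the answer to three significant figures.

R_O ≈ 25600 kg O₂/d

Y_obs = Y / (1 + k_d θ_c) = 0.324 / (1 + 0.0989 × 10.4) = 0.324 / 2.029 = 0.1597.
Substrate removed = Q·(S₀ − S) = 43700 m³/d × (769 − 12.5) g/m³ = 3.31×10^7 g/d = 33059 kg/d.
P_X = Y_obs·Q·(S₀ − S) = 0.1597 × 33059 = 5280 kg VSS/d.
R_O = Q·(S₀ − S) − 1.42·P_X = 33059 − 1.42 × 5280 = 25561 kg O₂/d.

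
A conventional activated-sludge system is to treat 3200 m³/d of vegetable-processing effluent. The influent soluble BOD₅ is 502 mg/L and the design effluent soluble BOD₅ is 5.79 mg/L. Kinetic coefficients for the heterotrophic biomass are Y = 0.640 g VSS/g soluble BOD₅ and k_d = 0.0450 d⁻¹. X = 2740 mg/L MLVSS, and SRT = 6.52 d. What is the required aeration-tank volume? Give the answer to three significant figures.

V ≈ 1870 m³

From the SRT design equation V = Y Q (S₀−S) θ_c / [X (1 + k_d θ_c)] = 0.640 × 3200 × (502 − 5.79) × 6.52 / [2740 × (1 + 0.0450 × 6.52)] = 6.63×10^6 / 3544 = 1870 m³.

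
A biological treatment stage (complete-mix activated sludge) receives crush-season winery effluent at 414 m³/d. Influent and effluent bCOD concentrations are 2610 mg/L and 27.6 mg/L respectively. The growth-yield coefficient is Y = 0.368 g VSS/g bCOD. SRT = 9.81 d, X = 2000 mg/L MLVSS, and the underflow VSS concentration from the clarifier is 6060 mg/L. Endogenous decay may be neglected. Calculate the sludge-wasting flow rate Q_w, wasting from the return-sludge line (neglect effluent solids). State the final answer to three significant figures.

Biomass mass balance (decay neglected): V·X = Y·Q·(S₀ − S)·θ_c, so V = 0.368 × 414 × (2610 − 27.6) × 9.81 / 2000 = 1930 m³.
Q_w = (V·X)/(θ_c X_r) = 1930 × 2000 / (9.81 × 6060) = 64.92 m³/d.

Q_w ≈ 64.9 m³/d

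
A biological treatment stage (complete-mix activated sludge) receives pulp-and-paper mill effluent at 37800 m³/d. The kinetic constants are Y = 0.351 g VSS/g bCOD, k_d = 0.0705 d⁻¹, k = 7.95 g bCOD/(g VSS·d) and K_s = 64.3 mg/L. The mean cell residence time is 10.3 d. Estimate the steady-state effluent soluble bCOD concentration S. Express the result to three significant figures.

S ≈ 4.11 mg/L

Effluent substrate depends only on kinetics and SRT: S = K_s(1 + k_d θ_c) / [θ_c(Yk − k_d) − 1] = 64.3 × (1 + 0.0705 × 10.3) / [10.3 × (0.351 × 7.95 − 0.0705) − 1] = 111.0 / 27.02 = 4.108 mg/L.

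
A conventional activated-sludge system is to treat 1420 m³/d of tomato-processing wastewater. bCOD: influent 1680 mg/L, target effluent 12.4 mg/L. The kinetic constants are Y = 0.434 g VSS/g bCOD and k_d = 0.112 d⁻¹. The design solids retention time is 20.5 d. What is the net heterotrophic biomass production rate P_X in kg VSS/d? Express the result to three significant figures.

P_X ≈ 312 kg VSS/d

Correct the yield for decay: Y_obs = Y/(1 + k_d θ_c) = 0.434 / (1 + 0.112 × 20.5) = 0.434 / 3.296 = 0.1317.
Substrate removed = Q·(S₀ − S) = 1420 m³/d × (1680 − 12.4) g/m³ = 2.37×10^6 g/d = 2368 kg/d.
P_X = Y_obs · Q(S₀ − S) = 0.1317 × 2368 = 311.8 kg VSS/d.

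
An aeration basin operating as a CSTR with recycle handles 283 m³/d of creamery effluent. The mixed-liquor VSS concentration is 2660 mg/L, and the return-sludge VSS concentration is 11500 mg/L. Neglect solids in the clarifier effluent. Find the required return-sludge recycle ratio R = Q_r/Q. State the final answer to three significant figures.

Solids balance on the clarifier gives (1+R)X = R·X_r, so R = X/(X_r − X) = 2660 / (11500 − 2660) = 0.3009.

R ≈ 0.301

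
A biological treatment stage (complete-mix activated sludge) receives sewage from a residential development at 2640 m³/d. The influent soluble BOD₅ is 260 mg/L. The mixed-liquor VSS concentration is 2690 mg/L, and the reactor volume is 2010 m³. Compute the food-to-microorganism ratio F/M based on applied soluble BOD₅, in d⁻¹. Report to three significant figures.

Food-to-microorganism ratio F/M = Q S₀ / (V X) = 2640 × 260 / (2010 × 2690) = 0.1269 d⁻¹.

F/M ≈ 0.127 d⁻¹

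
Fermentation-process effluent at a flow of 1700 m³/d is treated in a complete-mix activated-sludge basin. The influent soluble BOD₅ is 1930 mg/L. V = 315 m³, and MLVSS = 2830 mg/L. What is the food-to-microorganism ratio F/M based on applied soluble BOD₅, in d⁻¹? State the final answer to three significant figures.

F/M ≈ 3.68 d⁻¹

Food-to-microorganism ratio F/M = Q S₀ / (V X) = 1700 × 1930 / (315.0 × 2830) = 3.681 d⁻¹.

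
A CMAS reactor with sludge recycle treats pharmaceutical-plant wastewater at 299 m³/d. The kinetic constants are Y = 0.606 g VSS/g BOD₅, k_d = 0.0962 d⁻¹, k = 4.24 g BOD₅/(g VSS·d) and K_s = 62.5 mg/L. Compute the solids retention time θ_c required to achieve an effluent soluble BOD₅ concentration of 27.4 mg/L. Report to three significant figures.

θ_c ≈ 1.46 d

At the target effluent, Y k S/(K_s+S) = 0.606×4.24×27.4/89.90 = 0.7831 d⁻¹.
1/θ_c = 0.7831 − 0.0962 = 0.6869 d⁻¹, so θ_c = 1.456 d.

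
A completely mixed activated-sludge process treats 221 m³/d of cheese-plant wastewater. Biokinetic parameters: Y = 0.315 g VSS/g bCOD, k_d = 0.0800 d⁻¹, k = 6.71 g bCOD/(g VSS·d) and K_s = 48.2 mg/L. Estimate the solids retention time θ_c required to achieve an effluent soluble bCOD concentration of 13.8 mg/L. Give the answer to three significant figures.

θ_c ≈ 2.56 d

Specific growth rate at S = 13.8 mg/L: μ = YkS/(K_s+S) = 0.315·6.71·13.8/(48.2+13.8) = 0.4705 d⁻¹.
Then 1/θ_c = μ − k_d = 0.4705 − 0.0800 = 0.3905 d⁻¹, giving θ_c = 2.561 d.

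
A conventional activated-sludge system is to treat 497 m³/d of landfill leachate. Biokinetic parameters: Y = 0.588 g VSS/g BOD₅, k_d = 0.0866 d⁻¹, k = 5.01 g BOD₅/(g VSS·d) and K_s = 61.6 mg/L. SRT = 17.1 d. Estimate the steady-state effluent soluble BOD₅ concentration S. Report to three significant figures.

From the Monod/SRT balance for a CMAS, S = K_s·(1+k_d θ_c)/[θ_c·(Y k − k_d) − 1] = 61.6 × (1 + 0.0866 × 17.1) / [17.1 × (0.588 × 5.01 − 0.0866) − 1] = 152.8 / 47.89 = 3.191 mg/L.

S ≈ 3.19 mg/L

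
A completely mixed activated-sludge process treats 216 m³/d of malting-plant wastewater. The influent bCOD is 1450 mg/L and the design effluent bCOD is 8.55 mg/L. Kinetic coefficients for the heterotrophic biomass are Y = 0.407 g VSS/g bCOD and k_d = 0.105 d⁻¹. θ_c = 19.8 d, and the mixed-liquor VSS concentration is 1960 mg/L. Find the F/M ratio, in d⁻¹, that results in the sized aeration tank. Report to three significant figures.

From the SRT design equation V = Y Q (S₀−S) θ_c / [X (1 + k_d θ_c)] = 0.407 × 216 × (1450 − 8.55) × 19.8 / [1960 × (1 + 0.105 × 19.8)] = 2.51×10^6 / 6035 = 415.8 m³.
F/M = Q·S₀ / (V·X) = 216 × 1450 / (415.8 × 1960) = 0.3843 g bCOD·(g VSS·d)⁻¹.

F/M ≈ 0.384 d⁻¹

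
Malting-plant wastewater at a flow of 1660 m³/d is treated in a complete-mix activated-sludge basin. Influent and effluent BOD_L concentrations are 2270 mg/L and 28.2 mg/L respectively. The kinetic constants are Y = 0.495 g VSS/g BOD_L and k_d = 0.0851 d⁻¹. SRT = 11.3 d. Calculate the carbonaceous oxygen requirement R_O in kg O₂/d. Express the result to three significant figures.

Observed yield with endogenous decay: Y_obs = Y / (1 + k_d·θ_c) = 0.495 / (1 + 0.0851 × 11.3) = 0.495 / 1.962 = 0.2523 g VSS/g BOD_L.
Mass of BOD_L removed per day: Q(S₀ − S) = 1660 × 2242 g/m³ = 3721 kg/d.
Biomass synthesised: P_X = Y_obs × 3721 = 939.1 kg VSS/d.
R_O = Q·(S₀ − S) − 1.42·P_X = 3721 − 1.42 × 939.1 = 2388 kg O₂/d.

R_O ≈ 2390 kg O₂/d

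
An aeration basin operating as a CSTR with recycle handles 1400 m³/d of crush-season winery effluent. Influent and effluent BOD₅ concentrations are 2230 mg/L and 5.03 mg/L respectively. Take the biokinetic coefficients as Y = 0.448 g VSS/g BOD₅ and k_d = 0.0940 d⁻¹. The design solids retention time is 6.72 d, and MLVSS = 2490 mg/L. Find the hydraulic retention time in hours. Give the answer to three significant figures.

τ ≈ 39.6 h

From the SRT design equation V = Y Q (S₀−S) θ_c / [X (1 + k_d θ_c)] = 0.448 × 1400 × (2230 − 5.03) × 6.72 / [2490 × (1 + 0.0940 × 6.72)] = 9.38×10^6 / 4063 = 2308 m³.
Hydraulic retention time τ = V/Q = 2308 / 1400 = 1.649 d = 39.57 h.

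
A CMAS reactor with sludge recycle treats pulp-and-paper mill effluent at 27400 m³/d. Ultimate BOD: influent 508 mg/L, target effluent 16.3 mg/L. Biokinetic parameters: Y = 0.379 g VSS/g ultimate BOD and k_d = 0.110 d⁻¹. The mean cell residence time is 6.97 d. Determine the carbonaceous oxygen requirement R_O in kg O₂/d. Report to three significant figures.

Y_obs = Y / (1 + k_d θ_c) = 0.379 / (1 + 0.110 × 6.97) = 0.379 / 1.767 = 0.2145.
Substrate removed = Q·(S₀ − S) = 27400 m³/d × (508 − 16.3) g/m³ = 1.35×10^7 g/d = 13473 kg/d.
Net sludge production P_X = 0.2145 × 13473 = 2890 kg VSS/d.
R_O = Q·(S₀ − S) − 1.42·P_X = 13473 − 1.42 × 2890 = 9369 kg O₂/d.

R_O ≈ 9370 kg O₂/d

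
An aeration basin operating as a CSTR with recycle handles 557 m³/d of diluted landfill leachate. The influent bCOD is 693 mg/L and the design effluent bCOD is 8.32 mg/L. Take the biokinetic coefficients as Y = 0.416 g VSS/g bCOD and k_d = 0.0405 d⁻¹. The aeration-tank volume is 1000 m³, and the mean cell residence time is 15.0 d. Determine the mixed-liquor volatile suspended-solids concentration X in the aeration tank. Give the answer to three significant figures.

X = Y·Q·ΔS·θ_c / [V·(1 + k_d θ_c)] = 0.416 × 557 × (693 − 8.32) × 15.0 / [1000 × (1 + 0.0405 × 15.0)] = 1480 mg/L.

X ≈ 1480 mg/L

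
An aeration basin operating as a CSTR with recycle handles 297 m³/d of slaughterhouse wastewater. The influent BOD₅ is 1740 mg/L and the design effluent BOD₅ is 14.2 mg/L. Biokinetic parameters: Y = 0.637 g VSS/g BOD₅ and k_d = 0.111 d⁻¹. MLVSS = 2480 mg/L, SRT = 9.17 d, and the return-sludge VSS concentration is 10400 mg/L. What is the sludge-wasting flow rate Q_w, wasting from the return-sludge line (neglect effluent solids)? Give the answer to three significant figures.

Steady-state biomass mass balance: V·X·(1 + k_d·θ_c) = Y·Q·(S₀ − S)·θ_c, so V = 0.637 × 297 × (1740 − 14.2) × 9.17 / [2480 × (1 + 0.111 × 9.17)] = 2.99×10^6 / 5004 = 598.3 m³.
Q_w = (V·X)/(θ_c X_r) = 598.3 × 2480 / (9.17 × 10400) = 15.56 m³/d.

Q_w ≈ 15.6 m³/d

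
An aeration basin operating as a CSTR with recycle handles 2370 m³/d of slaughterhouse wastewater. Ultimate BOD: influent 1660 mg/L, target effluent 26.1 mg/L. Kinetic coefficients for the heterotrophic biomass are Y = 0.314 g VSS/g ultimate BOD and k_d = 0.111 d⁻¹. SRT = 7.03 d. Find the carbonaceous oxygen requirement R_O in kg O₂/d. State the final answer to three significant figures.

R_O ≈ 2900 kg O₂/d

Correct the yield for decay: Y_obs = Y/(1 + k_d θ_c) = 0.314 / (1 + 0.111 × 7.03) = 0.314 / 1.780 = 0.1764.
ΔS = 1660 − 26.1 = 1634 mg/L, so the substrate removal rate is 2370 × 1634/1000 = 3872 kg ultimate BOD/d.
Biomass synthesised: P_X = Y_obs × 3872 = 683.0 kg VSS/d.
Carbonaceous O₂ demand = substrate oxidised − cell-mass equivalent = 3872 − 1.42 × 683.0 = 2903 kg O₂/d.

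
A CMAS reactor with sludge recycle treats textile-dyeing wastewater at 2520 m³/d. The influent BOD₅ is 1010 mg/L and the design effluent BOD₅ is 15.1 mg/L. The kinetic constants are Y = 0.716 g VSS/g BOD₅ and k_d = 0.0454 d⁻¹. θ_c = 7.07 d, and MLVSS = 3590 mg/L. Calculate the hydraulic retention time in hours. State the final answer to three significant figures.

τ ≈ 25.5 h

From the SRT design equation V = Y Q (S₀−S) θ_c / [X (1 + k_d θ_c)] = 0.716 × 2520 × (1010 − 15.1) × 7.07 / [3590 × (1 + 0.0454 × 7.07)] = 1.27×10^7 / 4742 = 2676 m³.
HRT = V/Q = 2676 m³ / 2520 m³·d⁻¹ = 1.062 d × 24 = 25.49 h.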